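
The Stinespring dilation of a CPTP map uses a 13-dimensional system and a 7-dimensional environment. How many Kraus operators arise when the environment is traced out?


Tracing out the environment in an orthonormal basis {|i>_E} gives Kraus operators K_i = <i|_E U |0>_E.
Number of Kraus operators = dim(H_env) = d_env
= 7

7


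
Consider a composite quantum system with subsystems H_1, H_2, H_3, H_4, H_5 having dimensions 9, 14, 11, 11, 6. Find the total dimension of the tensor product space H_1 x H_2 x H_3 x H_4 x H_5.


dim(H_1 x H_2 x H_3 x H_4 x H_5) = 9 * 14 * 11 * 11 * 6
= 126 * 11 * 11 * 6
= 1386 * 11 * 6
= 15246 * 6
= 91476

91476


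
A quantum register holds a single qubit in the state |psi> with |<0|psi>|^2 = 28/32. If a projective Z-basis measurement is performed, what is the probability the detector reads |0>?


|alpha|^2 = 28/32 = 0.8750
|beta|^2 = 1 - 28/32 = 4/32 = 0.1250
P(|0>) = |alpha|^2 = 0.8750

0.8750


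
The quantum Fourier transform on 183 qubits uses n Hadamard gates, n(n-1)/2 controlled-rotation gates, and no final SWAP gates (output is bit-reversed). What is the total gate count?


Hadamard gates: 183
Controlled rotations: n*(n-1)/2 = 183*182/2 = 16653
SWAP gates: 0 (omitted)
Total = 183 + 16653
= 16836

16836


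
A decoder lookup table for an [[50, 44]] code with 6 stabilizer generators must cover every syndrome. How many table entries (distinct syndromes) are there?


Each stabilizer generator gives a binary (+1 or -1) measurement outcome.
With 6 independent generators:
Total syndromes = 2^6
= 64

64


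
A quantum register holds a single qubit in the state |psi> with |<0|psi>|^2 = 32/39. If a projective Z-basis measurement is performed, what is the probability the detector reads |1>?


|alpha|^2 = 32/39 = 0.8205
|beta|^2 = 1 - 32/39 = 7/39 = 0.1795
P(|1>) = |beta|^2 = 0.1795

0.1795


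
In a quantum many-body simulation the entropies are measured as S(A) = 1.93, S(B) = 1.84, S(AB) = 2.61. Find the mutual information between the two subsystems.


I(A:B) = S(A) + S(B) - S(AB)
= 1.93 + 1.84 - 2.61
= 1.1600

1.1600


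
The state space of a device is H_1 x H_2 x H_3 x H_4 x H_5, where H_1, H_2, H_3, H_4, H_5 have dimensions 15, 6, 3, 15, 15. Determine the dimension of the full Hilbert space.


dim(H_1 x H_2 x H_3 x H_4 x H_5) = 15 * 6 * 3 * 15 * 15
= 90 * 3 * 15 * 15
= 270 * 15 * 15
= 4050 * 15
= 60750

60750


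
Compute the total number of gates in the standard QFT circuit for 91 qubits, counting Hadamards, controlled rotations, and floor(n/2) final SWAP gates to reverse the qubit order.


Hadamard gates: 91
Controlled rotations: n*(n-1)/2 = 91*90/2 = 4095
SWAP gates: floor(n/2) = floor(91/2) = 45
Total = 91 + 4095 + 45
= 4231

4231


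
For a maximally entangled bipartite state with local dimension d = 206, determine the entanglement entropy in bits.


For a maximally entangled state in d x d:
S = log2(d) = log2(206)
= 7.6865

7.6865


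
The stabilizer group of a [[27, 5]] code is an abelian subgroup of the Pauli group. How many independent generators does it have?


For an [[n,k]] stabilizer code:
Number of stabilizer generators = n - k
= 27 - 5
= 22

22


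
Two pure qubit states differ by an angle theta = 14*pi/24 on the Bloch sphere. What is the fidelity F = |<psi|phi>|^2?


For states separated by angle theta on Bloch sphere:
F = cos^2(theta/2)
theta = 14*pi/24 = 1.8326
theta/2 = 0.9163
cos(theta/2) = 0.6088
F = 0.3706

0.3706


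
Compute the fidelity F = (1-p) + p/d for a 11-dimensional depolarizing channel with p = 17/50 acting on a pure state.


F = (1-p) + p/d
= (1 - 0.3400) + 0.3400/11
= 0.6600 + 0.0309
= 0.6909

0.6909


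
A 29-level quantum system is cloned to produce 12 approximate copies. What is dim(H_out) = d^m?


Output space = H^(tensor 12) where dim(H) = 29
dim = 29^12
= 841 (after 2 factors)
= 24389 (after 3 factors)
= 707281 (after 4 factors)
= 20511149 (after 5 factors)
= 594823321 (after 6 factors)
= 17249876309 (after 7 factors)
= 500246412961 (after 8 factors)
= 14507145975869 (after 9 factors)
= 420707233300201 (after 10 factors)
= 12200509765705829 (after 11 factors)
= 353814783205469041 (after 12 factors)
= 353814783205469041

353814783205469041


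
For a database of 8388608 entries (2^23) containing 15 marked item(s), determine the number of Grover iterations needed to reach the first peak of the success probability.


After j Grover iterations the success probability is P(j) = sin^2((2j+1)*theta), where sin(theta) = sqrt(k/N).
N = 2^23 = 8388608, k = 15
sin(theta) = sqrt(k/N) = 0.001337213275
theta = arcsin(sqrt(k/N)) = 0.001337213674 rad
P(j) reaches its first maximum when (2j+1)*theta is as close as possible to pi/2, i.e. j = round(pi/(4*theta) - 1/2).
pi/(4*theta) - 1/2 = 586.8393
(For comparison, the common estimate pi/4 * sqrt(N/k) = 587.3395; the exact maximiser is used here.)
Optimal iterations = 587

587


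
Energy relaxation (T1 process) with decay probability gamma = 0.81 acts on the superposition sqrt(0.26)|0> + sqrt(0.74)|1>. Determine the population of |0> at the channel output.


For amplitude damping with parameter gamma on state sqrt(a)|0> + sqrt(b)|1>:
alpha^2 = 0.26, beta^2 = 0.74
P(|0>) = alpha^2 + gamma * beta^2
= 0.26 + 0.81 * 0.74
= 0.26 + 0.5994
= 0.8594

0.8594


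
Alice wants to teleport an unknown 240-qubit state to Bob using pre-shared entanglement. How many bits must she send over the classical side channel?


Quantum teleportation requires 2 classical bits per qubit teleported.
240 qubit(s) -> 2 * 240 = 480 classical bits

480


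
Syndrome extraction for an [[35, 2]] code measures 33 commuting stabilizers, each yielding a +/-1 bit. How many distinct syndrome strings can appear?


Each stabilizer generator gives a binary (+1 or -1) measurement outcome.
With 33 independent generators:
Total syndromes = 2^33
= 8589934592

8589934592


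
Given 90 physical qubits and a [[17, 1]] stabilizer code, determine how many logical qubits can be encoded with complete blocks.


Each code block uses 17 physical qubits for 1 logical qubit(s).
Number of complete blocks = floor(90 / 17) = 5
Logical qubits = 5 * 1
= 5

5


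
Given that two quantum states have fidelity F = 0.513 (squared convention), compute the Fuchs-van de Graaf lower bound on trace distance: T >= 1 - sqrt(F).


Fuchs-van de Graaf (squared-fidelity convention): 1 - sqrt(F) <= T <= sqrt(1 - F).
Lower bound: T >= 1 - sqrt(F)
sqrt(F) = sqrt(0.513) = 0.7162
T >= 1 - 0.7162
T >= 0.2838

0.2838


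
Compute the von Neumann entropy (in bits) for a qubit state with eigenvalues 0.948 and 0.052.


S = -p*log2(p) - (1-p)*log2(1-p)
p = 0.9480, 1-p = 0.0520
= -0.9480 * log2(0.9480) - 0.0520 * log2(0.0520)
= -(-0.0730) - (-0.2218)
= 0.2948

0.2948


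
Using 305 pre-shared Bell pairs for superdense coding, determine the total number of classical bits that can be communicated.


Superdense coding allows 2 classical bits per shared entangled pair.
305 pair(s) -> 2 * 305 = 610 classical bits

610


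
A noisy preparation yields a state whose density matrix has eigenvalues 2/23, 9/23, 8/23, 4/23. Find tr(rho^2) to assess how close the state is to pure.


tr(rho^2) = sum of eigenvalues squared
= (2/23)^2 + (9/23)^2 + (8/23)^2 + (4/23)^2
= (4 + 81 + 64 + 16) / 529
= 165/529
= 0.3119

0.3119


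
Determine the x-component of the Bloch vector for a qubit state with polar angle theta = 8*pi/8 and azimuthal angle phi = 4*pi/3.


theta = 3.1416, phi = 4.1888
r_x = sin(theta)*cos(phi) = 0.0000 * -0.5000
r_x = 0.0000

0.0000


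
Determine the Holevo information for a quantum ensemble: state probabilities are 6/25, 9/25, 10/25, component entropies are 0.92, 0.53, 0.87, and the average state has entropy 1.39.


chi = S(rho) - sum_i p_i * S(rho_i)
Weighted entropy = 6/25 * 0.92 + 9/25 * 0.53 + 10/25 * 0.87
= 0.7596
chi = 1.39 - 0.7596
= 0.6304

0.6304


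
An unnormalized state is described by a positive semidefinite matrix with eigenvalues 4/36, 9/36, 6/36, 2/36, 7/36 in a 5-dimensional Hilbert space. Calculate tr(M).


tr(M) = sum of eigenvalues
= 4/36 + 9/36 + 6/36 + 2/36 + 7/36
= 28/36
= 0.7778

0.7778


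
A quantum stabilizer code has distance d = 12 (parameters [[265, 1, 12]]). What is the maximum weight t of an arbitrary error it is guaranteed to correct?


Code parameters: [[265, 1, 12]], distance d = 12.
Number of correctable errors = floor((d-1)/2)
= floor((12 - 1)/2)
= floor(11/2)
= 5

5


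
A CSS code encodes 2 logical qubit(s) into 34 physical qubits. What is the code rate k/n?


Code rate R = k/n
= 2/34
= 0.0588

0.0588


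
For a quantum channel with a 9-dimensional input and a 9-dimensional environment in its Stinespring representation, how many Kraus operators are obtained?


Tracing out the environment in an orthonormal basis {|i>_E} gives Kraus operators K_i = <i|_E U |0>_E.
Number of Kraus operators = dim(H_env) = d_env
= 9

9


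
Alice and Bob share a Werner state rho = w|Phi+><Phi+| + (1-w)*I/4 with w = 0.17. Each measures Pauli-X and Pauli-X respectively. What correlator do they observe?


|Phi+> = (|00> + |11>)/sqrt(2)
For the pure Bell state, <X_A X_B> = +1 (Bell-state Pauli correlator).
The maximally-mixed part I/4 has tr(I/4 * P tensor P) = 0 for any traceless Pauli P.
So <X_A X_B>_rho = w * (+1) + (1 - w) * 0
= 0.17 * (+1)
= 0.1700

0.1700


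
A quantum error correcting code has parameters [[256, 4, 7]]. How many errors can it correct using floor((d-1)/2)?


Code parameters: [[256, 4, 7]], distance d = 7.
Number of correctable errors = floor((d-1)/2)
= floor((7 - 1)/2)
= floor(6/2)
= 3

3


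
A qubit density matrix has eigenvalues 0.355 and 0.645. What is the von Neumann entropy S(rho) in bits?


S = -p*log2(p) - (1-p)*log2(1-p)
p = 0.3550, 1-p = 0.6450
= -0.3550 * log2(0.3550) - 0.6450 * log2(0.6450)
= -(-0.5304) - (-0.4080)
= 0.9385

0.9385


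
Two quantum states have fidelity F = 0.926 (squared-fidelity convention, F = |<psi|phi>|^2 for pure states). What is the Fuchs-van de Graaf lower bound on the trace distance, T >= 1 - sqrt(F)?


Fuchs-van de Graaf (squared-fidelity convention): 1 - sqrt(F) <= T <= sqrt(1 - F).
Lower bound: T >= 1 - sqrt(F)
sqrt(F) = sqrt(0.926) = 0.9623
T >= 1 - 0.9623
T >= 0.0377

0.0377


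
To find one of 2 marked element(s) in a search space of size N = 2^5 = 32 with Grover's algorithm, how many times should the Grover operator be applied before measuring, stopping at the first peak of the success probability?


After j Grover iterations the success probability is P(j) = sin^2((2j+1)*theta), where sin(theta) = sqrt(k/N).
N = 2^5 = 32, k = 2
sin(theta) = sqrt(k/N) = 0.25
theta = arcsin(sqrt(k/N)) = 0.2526802551 rad
P(j) reaches its first maximum when (2j+1)*theta is as close as possible to pi/2, i.e. j = round(pi/(4*theta) - 1/2).
pi/(4*theta) - 1/2 = 2.6083
(For comparison, the common estimate pi/4 * sqrt(N/k) = 3.1416; the exact maximiser is used here.)
Optimal iterations = 3

3


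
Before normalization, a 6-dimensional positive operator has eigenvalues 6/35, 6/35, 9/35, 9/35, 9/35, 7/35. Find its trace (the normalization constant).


tr(M) = sum of eigenvalues
= 6/35 + 6/35 + 9/35 + 9/35 + 9/35 + 7/35
= 46/35
= 1.3143

1.3143


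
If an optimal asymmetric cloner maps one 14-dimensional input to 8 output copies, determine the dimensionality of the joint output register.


Output space = H^(tensor 8) where dim(H) = 14
dim = 14^8
= 196 (after 2 factors)
= 2744 (after 3 factors)
= 38416 (after 4 factors)
= 537824 (after 5 factors)
= 7529536 (after 6 factors)
= 105413504 (after 7 factors)
= 1475789056 (after 8 factors)
= 1475789056

1475789056


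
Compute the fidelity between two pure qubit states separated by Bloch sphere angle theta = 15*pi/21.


For states separated by angle theta on Bloch sphere:
F = cos^2(theta/2)
theta = 15*pi/21 = 2.2440
theta/2 = 1.1220
cos(theta/2) = 0.4339
F = 0.1883

0.1883


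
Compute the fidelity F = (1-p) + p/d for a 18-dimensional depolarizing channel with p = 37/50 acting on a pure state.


F = (1-p) + p/d
= (1 - 0.7400) + 0.7400/18
= 0.2600 + 0.0411
= 0.3011

0.3011


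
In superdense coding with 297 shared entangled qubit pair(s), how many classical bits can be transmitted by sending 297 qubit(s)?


Superdense coding allows 2 classical bits per shared entangled pair.
297 pair(s) -> 2 * 297 = 594 classical bits

594


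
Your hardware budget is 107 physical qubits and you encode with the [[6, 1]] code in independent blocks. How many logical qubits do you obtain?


Each code block uses 6 physical qubits for 1 logical qubit(s).
Number of complete blocks = floor(107 / 6) = 17
Logical qubits = 17 * 1
= 17

17


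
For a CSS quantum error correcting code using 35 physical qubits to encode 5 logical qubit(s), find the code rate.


Code rate R = k/n
= 5/35
= 0.1429

0.1429


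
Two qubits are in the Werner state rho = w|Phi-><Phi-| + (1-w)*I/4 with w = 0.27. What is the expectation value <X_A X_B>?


|Phi-> = (|00> - |11>)/sqrt(2)
For the pure Bell state, <X_A X_B> = -1 (Bell-state Pauli correlator).
The maximally-mixed part I/4 has tr(I/4 * P tensor P) = 0 for any traceless Pauli P.
So <X_A X_B>_rho = w * (-1) + (1 - w) * 0
= 0.27 * (-1)
= -0.2700

-0.2700


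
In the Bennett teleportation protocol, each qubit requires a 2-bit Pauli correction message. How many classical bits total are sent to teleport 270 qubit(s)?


Quantum teleportation requires 2 classical bits per qubit teleported.
270 qubit(s) -> 2 * 270 = 540 classical bits

540


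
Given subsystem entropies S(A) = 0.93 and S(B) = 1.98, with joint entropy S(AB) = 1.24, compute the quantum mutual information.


I(A:B) = S(A) + S(B) - S(AB)
= 0.93 + 1.98 - 1.24
= 1.6700

1.6700


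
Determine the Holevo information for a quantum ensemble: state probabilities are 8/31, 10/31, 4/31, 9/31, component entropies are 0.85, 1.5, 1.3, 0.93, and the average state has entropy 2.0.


chi = S(rho) - sum_i p_i * S(rho_i)
Weighted entropy = 8/31 * 0.85 + 10/31 * 1.5 + 4/31 * 1.3 + 9/31 * 0.93
= 1.1410
chi = 2.0 - 1.1410
= 0.8590

0.8590


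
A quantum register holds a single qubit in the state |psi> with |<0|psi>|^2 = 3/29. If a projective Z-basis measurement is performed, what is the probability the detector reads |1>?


|alpha|^2 = 3/29 = 0.1034
|beta|^2 = 1 - 3/29 = 26/29 = 0.8966
P(|1>) = |beta|^2 = 0.8966

0.8966


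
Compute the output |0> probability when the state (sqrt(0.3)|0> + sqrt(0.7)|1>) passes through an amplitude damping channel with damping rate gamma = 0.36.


For amplitude damping with parameter gamma on state sqrt(a)|0> + sqrt(b)|1>:
alpha^2 = 0.3, beta^2 = 0.7
P(|0>) = alpha^2 + gamma * beta^2
= 0.3 + 0.36 * 0.7
= 0.3 + 0.2520
= 0.5520

0.5520


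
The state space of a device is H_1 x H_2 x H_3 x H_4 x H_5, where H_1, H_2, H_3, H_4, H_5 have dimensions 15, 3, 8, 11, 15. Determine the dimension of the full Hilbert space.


dim(H_1 x H_2 x H_3 x H_4 x H_5) = 15 * 3 * 8 * 11 * 15
= 45 * 8 * 11 * 15
= 360 * 11 * 15
= 3960 * 15
= 59400

59400


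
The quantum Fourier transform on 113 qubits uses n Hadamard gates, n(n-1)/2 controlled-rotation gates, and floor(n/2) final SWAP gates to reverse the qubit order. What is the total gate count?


Hadamard gates: 113
Controlled rotations: n*(n-1)/2 = 113*112/2 = 6328
SWAP gates: floor(n/2) = floor(113/2) = 56
Total = 113 + 6328 + 56
= 6497

6497


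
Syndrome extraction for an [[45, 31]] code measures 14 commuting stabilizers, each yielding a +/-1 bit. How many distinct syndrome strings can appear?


Each stabilizer generator gives a binary (+1 or -1) measurement outcome.
With 14 independent generators:
Total syndromes = 2^14
= 16384

16384


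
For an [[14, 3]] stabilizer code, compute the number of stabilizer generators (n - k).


For an [[n,k]] stabilizer code:
Number of stabilizer generators = n - k
= 14 - 3
= 11

11


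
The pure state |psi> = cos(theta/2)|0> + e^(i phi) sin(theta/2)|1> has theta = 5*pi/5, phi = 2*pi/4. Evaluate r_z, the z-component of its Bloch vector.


theta = 3.1416, phi = 1.5708
r_z = cos(theta) = -1.0000

-1.0000


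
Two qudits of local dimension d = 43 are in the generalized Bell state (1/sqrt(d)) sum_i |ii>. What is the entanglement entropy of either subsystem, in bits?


For a maximally entangled state in d x d:
S = log2(d) = log2(43)
= 5.4263

5.4263


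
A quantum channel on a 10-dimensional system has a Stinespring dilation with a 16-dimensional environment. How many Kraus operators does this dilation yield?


Tracing out the environment in an orthonormal basis {|i>_E} gives Kraus operators K_i = <i|_E U |0>_E.
Number of Kraus operators = dim(H_env) = d_env
= 16

16


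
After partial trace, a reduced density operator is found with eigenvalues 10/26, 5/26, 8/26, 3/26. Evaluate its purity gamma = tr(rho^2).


tr(rho^2) = sum of eigenvalues squared
= (10/26)^2 + (5/26)^2 + (8/26)^2 + (3/26)^2
= (100 + 25 + 64 + 9) / 676
= 198/676
= 0.2929

0.2929


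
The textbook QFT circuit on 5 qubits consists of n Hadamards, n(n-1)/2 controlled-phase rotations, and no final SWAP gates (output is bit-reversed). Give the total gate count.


Hadamard gates: 5
Controlled rotations: n*(n-1)/2 = 5*4/2 = 10
SWAP gates: 0 (omitted)
Total = 5 + 10
= 15

15


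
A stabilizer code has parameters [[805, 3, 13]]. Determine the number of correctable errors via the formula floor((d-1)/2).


Code parameters: [[805, 3, 13]], distance d = 13.
Number of correctable errors = floor((d-1)/2)
= floor((13 - 1)/2)
= floor(12/2)
= 6

6


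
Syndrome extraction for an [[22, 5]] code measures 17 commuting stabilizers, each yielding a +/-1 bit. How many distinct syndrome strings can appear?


Each stabilizer generator gives a binary (+1 or -1) measurement outcome.
With 17 independent generators:
Total syndromes = 2^17
= 131072

131072


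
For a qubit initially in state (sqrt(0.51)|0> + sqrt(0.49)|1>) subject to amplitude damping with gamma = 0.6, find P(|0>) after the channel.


For amplitude damping with parameter gamma on state sqrt(a)|0> + sqrt(b)|1>:
alpha^2 = 0.51, beta^2 = 0.49
P(|0>) = alpha^2 + gamma * beta^2
= 0.51 + 0.6 * 0.49
= 0.51 + 0.2940
= 0.8040

0.8040


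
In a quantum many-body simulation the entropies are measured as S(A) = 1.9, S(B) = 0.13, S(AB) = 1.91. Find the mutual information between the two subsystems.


I(A:B) = S(A) + S(B) - S(AB)
= 1.9 + 0.13 - 1.91
= 0.1200

0.1200


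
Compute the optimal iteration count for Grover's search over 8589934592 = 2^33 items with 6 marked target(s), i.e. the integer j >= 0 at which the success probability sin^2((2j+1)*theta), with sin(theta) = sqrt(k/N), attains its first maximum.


After j Grover iterations the success probability is P(j) = sin^2((2j+1)*theta), where sin(theta) = sqrt(k/N).
N = 2^33 = 8589934592, k = 6
sin(theta) = sqrt(k/N) = 2.642899792e-05
theta = arcsin(sqrt(k/N)) = 2.642899792e-05 rad
P(j) reaches its first maximum when (2j+1)*theta is as close as possible to pi/2, i.e. j = round(pi/(4*theta) - 1/2).
pi/(4*theta) - 1/2 = 29716.7888
(For comparison, the common estimate pi/4 * sqrt(N/k) = 29717.2888; the exact maximiser is used here.)
Optimal iterations = 29717

29717


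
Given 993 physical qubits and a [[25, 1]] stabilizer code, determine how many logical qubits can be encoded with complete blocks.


Each code block uses 25 physical qubits for 1 logical qubit(s).
Number of complete blocks = floor(993 / 25) = 39
Logical qubits = 39 * 1
= 39

39


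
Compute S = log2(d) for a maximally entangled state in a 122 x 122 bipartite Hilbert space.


For a maximally entangled state in d x d:
S = log2(d) = log2(122)
= 6.9307

6.9307


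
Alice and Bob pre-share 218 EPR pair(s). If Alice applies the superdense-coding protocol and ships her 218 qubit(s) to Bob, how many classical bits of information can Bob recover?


Superdense coding allows 2 classical bits per shared entangled pair.
218 pair(s) -> 2 * 218 = 436 classical bits

436


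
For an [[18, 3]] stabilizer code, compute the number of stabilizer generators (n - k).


For an [[n,k]] stabilizer code:
Number of stabilizer generators = n - k
= 18 - 3
= 15

15


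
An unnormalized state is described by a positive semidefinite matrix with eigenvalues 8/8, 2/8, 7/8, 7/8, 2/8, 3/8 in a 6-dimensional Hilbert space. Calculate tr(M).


tr(M) = sum of eigenvalues
= 8/8 + 2/8 + 7/8 + 7/8 + 2/8 + 3/8
= 29/8
= 3.6250

3.6250


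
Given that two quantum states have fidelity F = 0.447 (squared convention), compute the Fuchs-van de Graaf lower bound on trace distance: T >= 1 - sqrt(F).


Fuchs-van de Graaf (squared-fidelity convention): 1 - sqrt(F) <= T <= sqrt(1 - F).
Lower bound: T >= 1 - sqrt(F)
sqrt(F) = sqrt(0.447) = 0.6686
T >= 1 - 0.6686
T >= 0.3314

0.3314


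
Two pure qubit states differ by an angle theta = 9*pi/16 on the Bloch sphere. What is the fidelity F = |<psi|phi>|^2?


For states separated by angle theta on Bloch sphere:
F = cos^2(theta/2)
theta = 9*pi/16 = 1.7671
theta/2 = 0.8836
cos(theta/2) = 0.6344
F = 0.4025

0.4025


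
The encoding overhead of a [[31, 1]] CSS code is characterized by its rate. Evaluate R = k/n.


Code rate R = k/n
= 1/31
= 0.0323

0.0323


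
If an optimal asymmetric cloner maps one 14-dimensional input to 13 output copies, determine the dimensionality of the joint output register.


Output space = H^(tensor 13) where dim(H) = 14
dim = 14^13
= 196 (after 2 factors)
= 2744 (after 3 factors)
= 38416 (after 4 factors)
= 537824 (after 5 factors)
= 7529536 (after 6 factors)
= 105413504 (after 7 factors)
= 1475789056 (after 8 factors)
= 20661046784 (after 9 factors)
= 289254654976 (after 10 factors)
= 4049565169664 (after 11 factors)
= 56693912375296 (after 12 factors)
= 793714773254144 (after 13 factors)
= 793714773254144

793714773254144


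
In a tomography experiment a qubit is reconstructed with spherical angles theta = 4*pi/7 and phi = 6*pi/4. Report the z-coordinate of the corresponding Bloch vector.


theta = 1.7952, phi = 4.7124
r_z = cos(theta) = -0.2225

-0.2225


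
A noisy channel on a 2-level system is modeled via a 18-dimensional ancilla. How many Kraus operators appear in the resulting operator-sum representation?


Tracing out the environment in an orthonormal basis {|i>_E} gives Kraus operators K_i = <i|_E U |0>_E.
Number of Kraus operators = dim(H_env) = d_env
= 18

18


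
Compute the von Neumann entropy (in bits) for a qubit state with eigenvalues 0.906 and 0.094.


S = -p*log2(p) - (1-p)*log2(1-p)
p = 0.9060, 1-p = 0.0940
= -0.9060 * log2(0.9060) - 0.0940 * log2(0.0940)
= -(-0.1290) - (-0.3207)
= 0.4497

0.4497


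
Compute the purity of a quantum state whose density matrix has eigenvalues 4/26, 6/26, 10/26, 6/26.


tr(rho^2) = sum of eigenvalues squared
= (4/26)^2 + (6/26)^2 + (10/26)^2 + (6/26)^2
= (16 + 36 + 100 + 36) / 676
= 188/676
= 0.2781

0.2781


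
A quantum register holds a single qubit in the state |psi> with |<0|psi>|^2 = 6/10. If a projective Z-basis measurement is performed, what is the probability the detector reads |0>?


|alpha|^2 = 6/10 = 0.6000
|beta|^2 = 1 - 6/10 = 4/10 = 0.4000
P(|0>) = |alpha|^2 = 0.6000

0.6000


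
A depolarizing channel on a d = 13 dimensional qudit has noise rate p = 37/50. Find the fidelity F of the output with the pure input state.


F = (1-p) + p/d
= (1 - 0.7400) + 0.7400/13
= 0.2600 + 0.0569
= 0.3169

0.3169


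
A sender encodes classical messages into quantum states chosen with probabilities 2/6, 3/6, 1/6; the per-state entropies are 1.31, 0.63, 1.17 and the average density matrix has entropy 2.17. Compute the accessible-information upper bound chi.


chi = S(rho) - sum_i p_i * S(rho_i)
Weighted entropy = 2/6 * 1.31 + 3/6 * 0.63 + 1/6 * 1.17
= 0.9467
chi = 2.17 - 0.9467
= 1.2233

1.2233


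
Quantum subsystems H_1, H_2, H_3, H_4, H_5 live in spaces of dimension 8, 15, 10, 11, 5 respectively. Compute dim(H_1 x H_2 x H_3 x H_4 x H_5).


dim(H_1 x H_2 x H_3 x H_4 x H_5) = 8 * 15 * 10 * 11 * 5
= 120 * 10 * 11 * 5
= 1200 * 11 * 5
= 13200 * 5
= 66000

66000


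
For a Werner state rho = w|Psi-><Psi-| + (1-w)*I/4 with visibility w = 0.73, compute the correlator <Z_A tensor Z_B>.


|Psi-> = (|01> - |10>)/sqrt(2)
For the pure Bell state, <Z_A Z_B> = -1 (Bell-state Pauli correlator).
The maximally-mixed part I/4 has tr(I/4 * P tensor P) = 0 for any traceless Pauli P.
So <Z_A Z_B>_rho = w * (-1) + (1 - w) * 0
= 0.73 * (-1)
= -0.7300

-0.7300


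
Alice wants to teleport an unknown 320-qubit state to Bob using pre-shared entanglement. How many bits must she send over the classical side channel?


Quantum teleportation requires 2 classical bits per qubit teleported.
320 qubit(s) -> 2 * 320 = 640 classical bits

640


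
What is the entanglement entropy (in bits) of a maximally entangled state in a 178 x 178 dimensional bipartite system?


For a maximally entangled state in d x d:
S = log2(d) = log2(178)
= 7.4757

7.4757


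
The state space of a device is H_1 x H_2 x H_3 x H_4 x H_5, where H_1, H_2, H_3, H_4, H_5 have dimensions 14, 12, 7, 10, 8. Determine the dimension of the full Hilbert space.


dim(H_1 x H_2 x H_3 x H_4 x H_5) = 14 * 12 * 7 * 10 * 8
= 168 * 7 * 10 * 8
= 1176 * 10 * 8
= 11760 * 8
= 94080

94080


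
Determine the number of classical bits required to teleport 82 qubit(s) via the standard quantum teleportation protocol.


Quantum teleportation requires 2 classical bits per qubit teleported.
82 qubit(s) -> 2 * 82 = 164 classical bits

164


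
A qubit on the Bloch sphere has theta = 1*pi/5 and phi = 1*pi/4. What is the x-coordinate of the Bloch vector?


theta = 0.6283, phi = 0.7854
r_x = sin(theta)*cos(phi) = 0.5878 * 0.7071
r_x = 0.4156

0.4156


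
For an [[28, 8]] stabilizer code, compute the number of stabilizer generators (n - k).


For an [[n,k]] stabilizer code:
Number of stabilizer generators = n - k
= 28 - 8
= 20

20


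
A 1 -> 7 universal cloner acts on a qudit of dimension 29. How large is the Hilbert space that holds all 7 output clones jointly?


Output space = H^(tensor 7) where dim(H) = 29
dim = 29^7
= 841 (after 2 factors)
= 24389 (after 3 factors)
= 707281 (after 4 factors)
= 20511149 (after 5 factors)
= 594823321 (after 6 factors)
= 17249876309 (after 7 factors)
= 17249876309

17249876309


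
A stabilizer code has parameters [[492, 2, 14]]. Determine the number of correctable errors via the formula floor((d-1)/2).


Code parameters: [[492, 2, 14]], distance d = 14.
Number of correctable errors = floor((d-1)/2)
= floor((14 - 1)/2)
= floor(13/2)
= 6

6


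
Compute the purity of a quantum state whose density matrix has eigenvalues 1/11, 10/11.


tr(rho^2) = sum of eigenvalues squared
= (1/11)^2 + (10/11)^2
= (1 + 100) / 121
= 101/121
= 0.8347

0.8347


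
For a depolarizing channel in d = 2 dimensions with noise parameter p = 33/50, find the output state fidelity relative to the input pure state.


F = (1-p) + p/d
= (1 - 0.6600) + 0.6600/2
= 0.3400 + 0.3300
= 0.6700

0.6700


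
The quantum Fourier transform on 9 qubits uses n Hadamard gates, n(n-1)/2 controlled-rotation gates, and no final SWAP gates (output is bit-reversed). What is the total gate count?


Hadamard gates: 9
Controlled rotations: n*(n-1)/2 = 9*8/2 = 36
SWAP gates: 0 (omitted)
Total = 9 + 36
= 45

45


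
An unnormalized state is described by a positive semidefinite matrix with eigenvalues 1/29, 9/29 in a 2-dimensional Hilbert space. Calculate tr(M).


tr(M) = sum of eigenvalues
= 1/29 + 9/29
= 10/29
= 0.3448

0.3448


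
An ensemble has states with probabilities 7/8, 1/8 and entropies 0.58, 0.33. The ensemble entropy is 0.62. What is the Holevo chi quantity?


chi = S(rho) - sum_i p_i * S(rho_i)
Weighted entropy = 7/8 * 0.58 + 1/8 * 0.33
= 0.5487
chi = 0.62 - 0.5487
= 0.0713

0.0713


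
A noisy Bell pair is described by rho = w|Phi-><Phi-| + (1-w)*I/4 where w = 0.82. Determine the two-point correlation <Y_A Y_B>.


|Phi-> = (|00> - |11>)/sqrt(2)
For the pure Bell state, <Y_A Y_B> = +1 (Bell-state Pauli correlator).
The maximally-mixed part I/4 has tr(I/4 * P tensor P) = 0 for any traceless Pauli P.
So <Y_A Y_B>_rho = w * (+1) + (1 - w) * 0
= 0.82 * (+1)
= 0.8200

0.8200


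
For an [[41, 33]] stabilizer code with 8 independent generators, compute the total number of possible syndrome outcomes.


Each stabilizer generator gives a binary (+1 or -1) measurement outcome.
With 8 independent generators:
Total syndromes = 2^8
= 256

256


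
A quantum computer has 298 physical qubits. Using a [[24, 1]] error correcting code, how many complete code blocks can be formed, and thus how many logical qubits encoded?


Each code block uses 24 physical qubits for 1 logical qubit(s).
Number of complete blocks = floor(298 / 24) = 12
Logical qubits = 12 * 1
= 12

12


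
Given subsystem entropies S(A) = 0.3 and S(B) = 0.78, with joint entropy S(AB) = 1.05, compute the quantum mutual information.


I(A:B) = S(A) + S(B) - S(AB)
= 0.3 + 0.78 - 1.05
= 0.0300

0.0300


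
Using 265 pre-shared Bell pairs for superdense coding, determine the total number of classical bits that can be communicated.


Superdense coding allows 2 classical bits per shared entangled pair.
265 pair(s) -> 2 * 265 = 530 classical bits

530


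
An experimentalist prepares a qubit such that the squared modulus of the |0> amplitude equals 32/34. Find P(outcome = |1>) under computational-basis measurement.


|alpha|^2 = 32/34 = 0.9412
|beta|^2 = 1 - 32/34 = 2/34 = 0.0588
P(|1>) = |beta|^2 = 0.0588

0.0588


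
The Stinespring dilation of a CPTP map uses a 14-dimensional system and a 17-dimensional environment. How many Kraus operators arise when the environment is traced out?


Tracing out the environment in an orthonormal basis {|i>_E} gives Kraus operators K_i = <i|_E U |0>_E.
Number of Kraus operators = dim(H_env) = d_env
= 17

17


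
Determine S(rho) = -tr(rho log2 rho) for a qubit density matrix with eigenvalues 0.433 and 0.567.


S = -p*log2(p) - (1-p)*log2(1-p)
p = 0.4330, 1-p = 0.5670
= -0.4330 * log2(0.4330) - 0.5670 * log2(0.5670)
= -(-0.5229) - (-0.4641)
= 0.9870

0.9870


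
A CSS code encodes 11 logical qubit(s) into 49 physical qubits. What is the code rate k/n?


Code rate R = k/n
= 11/49
= 0.2245

0.2245


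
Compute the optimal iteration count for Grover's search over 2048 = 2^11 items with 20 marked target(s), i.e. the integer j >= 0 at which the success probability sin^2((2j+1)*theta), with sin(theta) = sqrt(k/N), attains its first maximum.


After j Grover iterations the success probability is P(j) = sin^2((2j+1)*theta), where sin(theta) = sqrt(k/N).
N = 2^11 = 2048, k = 20
sin(theta) = sqrt(k/N) = 0.09882117688
theta = arcsin(sqrt(k/N)) = 0.0989827296 rad
P(j) reaches its first maximum when (2j+1)*theta is as close as possible to pi/2, i.e. j = round(pi/(4*theta) - 1/2).
pi/(4*theta) - 1/2 = 7.4347
(For comparison, the common estimate pi/4 * sqrt(N/k) = 7.9477; the exact maximiser is used here.)
Optimal iterations = 7

7


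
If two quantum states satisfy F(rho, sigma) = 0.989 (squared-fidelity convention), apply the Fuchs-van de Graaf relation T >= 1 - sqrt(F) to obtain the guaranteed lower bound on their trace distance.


Fuchs-van de Graaf (squared-fidelity convention): 1 - sqrt(F) <= T <= sqrt(1 - F).
Lower bound: T >= 1 - sqrt(F)
sqrt(F) = sqrt(0.989) = 0.9945
T >= 1 - 0.9945
T >= 0.0055

0.0055


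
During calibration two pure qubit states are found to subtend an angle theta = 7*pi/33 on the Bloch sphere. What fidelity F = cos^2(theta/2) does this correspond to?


For states separated by angle theta on Bloch sphere:
F = cos^2(theta/2)
theta = 7*pi/33 = 0.6664
theta/2 = 0.3332
cos(theta/2) = 0.9450
F = 0.8930

0.8930


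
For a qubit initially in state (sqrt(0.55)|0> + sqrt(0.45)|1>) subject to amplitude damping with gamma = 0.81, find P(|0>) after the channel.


For amplitude damping with parameter gamma on state sqrt(a)|0> + sqrt(b)|1>:
alpha^2 = 0.55, beta^2 = 0.45
P(|0>) = alpha^2 + gamma * beta^2
= 0.55 + 0.81 * 0.45
= 0.55 + 0.3645
= 0.9145

0.9145


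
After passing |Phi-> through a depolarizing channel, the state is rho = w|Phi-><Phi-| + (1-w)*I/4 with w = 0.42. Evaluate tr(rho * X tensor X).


|Phi-> = (|00> - |11>)/sqrt(2)
For the pure Bell state, <X_A X_B> = -1 (Bell-state Pauli correlator).
The maximally-mixed part I/4 has tr(I/4 * P tensor P) = 0 for any traceless Pauli P.
So <X_A X_B>_rho = w * (-1) + (1 - w) * 0
= 0.42 * (-1)
= -0.4200

-0.4200


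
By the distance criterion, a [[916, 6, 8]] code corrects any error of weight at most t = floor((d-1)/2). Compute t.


Code parameters: [[916, 6, 8]], distance d = 8.
Number of correctable errors = floor((d-1)/2)
= floor((8 - 1)/2)
= floor(7/2)
= 3

3


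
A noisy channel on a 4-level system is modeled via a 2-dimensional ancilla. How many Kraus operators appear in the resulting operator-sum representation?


Tracing out the environment in an orthonormal basis {|i>_E} gives Kraus operators K_i = <i|_E U |0>_E.
Number of Kraus operators = dim(H_env) = d_env
= 2

2


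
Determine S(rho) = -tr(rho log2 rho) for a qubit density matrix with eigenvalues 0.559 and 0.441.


S = -p*log2(p) - (1-p)*log2(1-p)
p = 0.5590, 1-p = 0.4410
= -0.5590 * log2(0.5590) - 0.4410 * log2(0.4410)
= -(-0.4690) - (-0.5209)
= 0.9899

0.9899


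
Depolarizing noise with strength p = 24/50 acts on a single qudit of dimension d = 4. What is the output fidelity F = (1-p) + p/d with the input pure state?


F = (1-p) + p/d
= (1 - 0.4800) + 0.4800/4
= 0.5200 + 0.1200
= 0.6400

0.6400


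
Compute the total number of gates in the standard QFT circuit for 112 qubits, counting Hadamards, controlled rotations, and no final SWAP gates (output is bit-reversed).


Hadamard gates: 112
Controlled rotations: n*(n-1)/2 = 112*111/2 = 6216
SWAP gates: 0 (omitted)
Total = 112 + 6216
= 6328

6328


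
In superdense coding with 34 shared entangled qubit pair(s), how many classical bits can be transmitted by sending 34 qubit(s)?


Superdense coding allows 2 classical bits per shared entangled pair.
34 pair(s) -> 2 * 34 = 68 classical bits

68


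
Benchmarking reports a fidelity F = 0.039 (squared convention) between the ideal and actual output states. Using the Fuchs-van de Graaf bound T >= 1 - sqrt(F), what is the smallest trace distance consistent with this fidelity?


Fuchs-van de Graaf (squared-fidelity convention): 1 - sqrt(F) <= T <= sqrt(1 - F).
Lower bound: T >= 1 - sqrt(F)
sqrt(F) = sqrt(0.039) = 0.1975
T >= 1 - 0.1975
T >= 0.8025

0.8025


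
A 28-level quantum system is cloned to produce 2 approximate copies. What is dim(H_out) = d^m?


Output space = H^(tensor 2) where dim(H) = 28
dim = 28^2
= 784

784


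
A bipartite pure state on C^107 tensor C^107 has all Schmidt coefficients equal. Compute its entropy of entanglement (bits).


For a maximally entangled state in d x d:
S = log2(d) = log2(107)
= 6.7415

6.7415


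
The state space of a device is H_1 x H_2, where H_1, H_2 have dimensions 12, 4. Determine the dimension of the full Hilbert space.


dim(H_1 x H_2) = 12 * 4
= 48

48


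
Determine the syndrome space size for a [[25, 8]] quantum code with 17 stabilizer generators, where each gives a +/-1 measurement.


Each stabilizer generator gives a binary (+1 or -1) measurement outcome.
With 17 independent generators:
Total syndromes = 2^17
= 131072

131072


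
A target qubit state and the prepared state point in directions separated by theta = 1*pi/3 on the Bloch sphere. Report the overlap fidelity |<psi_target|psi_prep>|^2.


For states separated by angle theta on Bloch sphere:
F = cos^2(theta/2)
theta = 1*pi/3 = 1.0472
theta/2 = 0.5236
cos(theta/2) = 0.8660
F = 0.7500

0.7500


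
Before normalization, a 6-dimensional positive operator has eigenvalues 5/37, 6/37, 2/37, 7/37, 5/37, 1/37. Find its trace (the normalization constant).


tr(M) = sum of eigenvalues
= 5/37 + 6/37 + 2/37 + 7/37 + 5/37 + 1/37
= 26/37
= 0.7027

0.7027


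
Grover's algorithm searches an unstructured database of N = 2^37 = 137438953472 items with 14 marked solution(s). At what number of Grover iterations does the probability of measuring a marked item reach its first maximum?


After j Grover iterations the success probability is P(j) = sin^2((2j+1)*theta), where sin(theta) = sqrt(k/N).
N = 2^37 = 137438953472, k = 14
sin(theta) = sqrt(k/N) = 1.009274029e-05
theta = arcsin(sqrt(k/N)) = 1.009274029e-05 rad
P(j) reaches its first maximum when (2j+1)*theta is as close as possible to pi/2, i.e. j = round(pi/(4*theta) - 1/2).
pi/(4*theta) - 1/2 = 77817.6287
(For comparison, the common estimate pi/4 * sqrt(N/k) = 77818.1287; the exact maximiser is used here.)
Optimal iterations = 77818

77818


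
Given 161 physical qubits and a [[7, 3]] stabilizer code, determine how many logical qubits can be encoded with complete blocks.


Each code block uses 7 physical qubits for 3 logical qubit(s).
Number of complete blocks = floor(161 / 7) = 23
Logical qubits = 23 * 3
= 69

69


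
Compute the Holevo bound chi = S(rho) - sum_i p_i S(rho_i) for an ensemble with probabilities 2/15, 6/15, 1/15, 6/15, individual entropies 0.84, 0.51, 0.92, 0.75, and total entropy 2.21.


chi = S(rho) - sum_i p_i * S(rho_i)
Weighted entropy = 2/15 * 0.84 + 6/15 * 0.51 + 1/15 * 0.92 + 6/15 * 0.75
= 0.6773
chi = 2.21 - 0.6773
= 1.5327

1.5327


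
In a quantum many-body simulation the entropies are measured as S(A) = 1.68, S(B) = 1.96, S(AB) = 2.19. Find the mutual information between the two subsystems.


I(A:B) = S(A) + S(B) - S(AB)
= 1.68 + 1.96 - 2.19
= 1.4500

1.4500


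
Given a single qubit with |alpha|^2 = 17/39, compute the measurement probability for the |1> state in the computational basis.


|alpha|^2 = 17/39 = 0.4359
|beta|^2 = 1 - 17/39 = 22/39 = 0.5641
P(|1>) = |beta|^2 = 0.5641

0.5641


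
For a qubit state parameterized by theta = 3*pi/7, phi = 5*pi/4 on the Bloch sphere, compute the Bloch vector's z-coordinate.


theta = 1.3464, phi = 3.9270
r_z = cos(theta) = 0.2225

0.2225


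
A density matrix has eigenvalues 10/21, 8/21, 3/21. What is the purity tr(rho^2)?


tr(rho^2) = sum of eigenvalues squared
= (10/21)^2 + (8/21)^2 + (3/21)^2
= (100 + 64 + 9) / 441
= 173/441
= 0.3923

0.3923


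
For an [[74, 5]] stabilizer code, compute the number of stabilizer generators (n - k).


For an [[n,k]] stabilizer code:
Number of stabilizer generators = n - k
= 74 - 5
= 69

69


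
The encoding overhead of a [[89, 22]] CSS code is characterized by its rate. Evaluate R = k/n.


Code rate R = k/n
= 22/89
= 0.2472

0.2472


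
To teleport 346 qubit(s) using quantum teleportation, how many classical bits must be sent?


Quantum teleportation requires 2 classical bits per qubit teleported.
346 qubit(s) -> 2 * 346 = 692 classical bits

692


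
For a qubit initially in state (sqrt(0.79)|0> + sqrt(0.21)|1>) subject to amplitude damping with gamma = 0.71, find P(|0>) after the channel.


For amplitude damping with parameter gamma on state sqrt(a)|0> + sqrt(b)|1>:
alpha^2 = 0.79, beta^2 = 0.21
P(|0>) = alpha^2 + gamma * beta^2
= 0.79 + 0.71 * 0.21
= 0.79 + 0.1491
= 0.9391

0.9391


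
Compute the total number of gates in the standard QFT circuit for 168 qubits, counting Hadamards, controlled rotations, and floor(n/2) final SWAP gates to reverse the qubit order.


Hadamard gates: 168
Controlled rotations: n*(n-1)/2 = 168*167/2 = 14028
SWAP gates: floor(n/2) = floor(168/2) = 84
Total = 168 + 14028 + 84
= 14280

14280


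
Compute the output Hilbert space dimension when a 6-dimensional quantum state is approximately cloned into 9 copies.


Output space = H^(tensor 9) where dim(H) = 6
dim = 6^9
= 36 (after 2 factors)
= 216 (after 3 factors)
= 1296 (after 4 factors)
= 7776 (after 5 factors)
= 46656 (after 6 factors)
= 279936 (after 7 factors)
= 1679616 (after 8 factors)
= 10077696 (after 9 factors)
= 10077696

10077696
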